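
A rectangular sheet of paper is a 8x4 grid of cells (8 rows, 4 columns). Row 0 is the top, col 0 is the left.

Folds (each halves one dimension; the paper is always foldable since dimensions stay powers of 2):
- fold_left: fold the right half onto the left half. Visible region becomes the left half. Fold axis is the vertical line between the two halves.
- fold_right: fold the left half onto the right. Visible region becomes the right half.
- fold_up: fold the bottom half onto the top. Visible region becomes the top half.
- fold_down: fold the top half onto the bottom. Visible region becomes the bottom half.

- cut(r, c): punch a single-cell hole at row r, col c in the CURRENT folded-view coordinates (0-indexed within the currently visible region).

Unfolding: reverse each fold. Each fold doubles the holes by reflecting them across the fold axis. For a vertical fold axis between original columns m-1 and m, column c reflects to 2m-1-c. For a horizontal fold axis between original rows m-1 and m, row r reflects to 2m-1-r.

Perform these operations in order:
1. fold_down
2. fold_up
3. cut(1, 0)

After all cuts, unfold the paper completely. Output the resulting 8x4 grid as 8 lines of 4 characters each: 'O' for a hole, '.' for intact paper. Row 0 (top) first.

Op 1 fold_down: fold axis h@4; visible region now rows[4,8) x cols[0,4) = 4x4
Op 2 fold_up: fold axis h@6; visible region now rows[4,6) x cols[0,4) = 2x4
Op 3 cut(1, 0): punch at orig (5,0); cuts so far [(5, 0)]; region rows[4,6) x cols[0,4) = 2x4
Unfold 1 (reflect across h@6): 2 holes -> [(5, 0), (6, 0)]
Unfold 2 (reflect across h@4): 4 holes -> [(1, 0), (2, 0), (5, 0), (6, 0)]

Answer: ....
O...
O...
....
....
O...
O...
....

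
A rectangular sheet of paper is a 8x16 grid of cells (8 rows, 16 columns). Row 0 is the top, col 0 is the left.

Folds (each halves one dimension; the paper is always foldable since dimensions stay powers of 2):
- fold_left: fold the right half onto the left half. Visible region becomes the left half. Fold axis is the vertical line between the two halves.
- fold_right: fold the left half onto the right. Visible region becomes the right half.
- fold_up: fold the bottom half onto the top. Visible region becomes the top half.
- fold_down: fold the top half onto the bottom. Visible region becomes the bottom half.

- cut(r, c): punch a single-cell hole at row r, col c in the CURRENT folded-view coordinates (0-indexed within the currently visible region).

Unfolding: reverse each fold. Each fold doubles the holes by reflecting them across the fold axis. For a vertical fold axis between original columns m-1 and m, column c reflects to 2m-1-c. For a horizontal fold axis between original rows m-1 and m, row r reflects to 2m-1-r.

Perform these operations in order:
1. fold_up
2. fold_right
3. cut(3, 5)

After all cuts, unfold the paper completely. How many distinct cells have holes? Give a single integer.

Op 1 fold_up: fold axis h@4; visible region now rows[0,4) x cols[0,16) = 4x16
Op 2 fold_right: fold axis v@8; visible region now rows[0,4) x cols[8,16) = 4x8
Op 3 cut(3, 5): punch at orig (3,13); cuts so far [(3, 13)]; region rows[0,4) x cols[8,16) = 4x8
Unfold 1 (reflect across v@8): 2 holes -> [(3, 2), (3, 13)]
Unfold 2 (reflect across h@4): 4 holes -> [(3, 2), (3, 13), (4, 2), (4, 13)]

Answer: 4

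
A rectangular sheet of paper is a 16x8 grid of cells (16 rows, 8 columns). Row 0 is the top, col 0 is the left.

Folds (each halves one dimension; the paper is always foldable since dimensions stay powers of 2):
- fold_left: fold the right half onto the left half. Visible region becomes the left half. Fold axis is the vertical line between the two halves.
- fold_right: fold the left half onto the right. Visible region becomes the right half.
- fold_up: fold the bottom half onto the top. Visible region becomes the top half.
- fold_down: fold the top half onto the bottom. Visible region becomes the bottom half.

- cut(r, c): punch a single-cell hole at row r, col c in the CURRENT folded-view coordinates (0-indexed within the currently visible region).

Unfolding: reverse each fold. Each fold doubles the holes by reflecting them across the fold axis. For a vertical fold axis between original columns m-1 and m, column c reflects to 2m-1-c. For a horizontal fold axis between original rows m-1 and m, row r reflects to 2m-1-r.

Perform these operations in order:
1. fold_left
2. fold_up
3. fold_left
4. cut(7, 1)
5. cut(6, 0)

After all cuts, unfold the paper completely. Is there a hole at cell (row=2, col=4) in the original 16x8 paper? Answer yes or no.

Answer: no

Derivation:
Op 1 fold_left: fold axis v@4; visible region now rows[0,16) x cols[0,4) = 16x4
Op 2 fold_up: fold axis h@8; visible region now rows[0,8) x cols[0,4) = 8x4
Op 3 fold_left: fold axis v@2; visible region now rows[0,8) x cols[0,2) = 8x2
Op 4 cut(7, 1): punch at orig (7,1); cuts so far [(7, 1)]; region rows[0,8) x cols[0,2) = 8x2
Op 5 cut(6, 0): punch at orig (6,0); cuts so far [(6, 0), (7, 1)]; region rows[0,8) x cols[0,2) = 8x2
Unfold 1 (reflect across v@2): 4 holes -> [(6, 0), (6, 3), (7, 1), (7, 2)]
Unfold 2 (reflect across h@8): 8 holes -> [(6, 0), (6, 3), (7, 1), (7, 2), (8, 1), (8, 2), (9, 0), (9, 3)]
Unfold 3 (reflect across v@4): 16 holes -> [(6, 0), (6, 3), (6, 4), (6, 7), (7, 1), (7, 2), (7, 5), (7, 6), (8, 1), (8, 2), (8, 5), (8, 6), (9, 0), (9, 3), (9, 4), (9, 7)]
Holes: [(6, 0), (6, 3), (6, 4), (6, 7), (7, 1), (7, 2), (7, 5), (7, 6), (8, 1), (8, 2), (8, 5), (8, 6), (9, 0), (9, 3), (9, 4), (9, 7)]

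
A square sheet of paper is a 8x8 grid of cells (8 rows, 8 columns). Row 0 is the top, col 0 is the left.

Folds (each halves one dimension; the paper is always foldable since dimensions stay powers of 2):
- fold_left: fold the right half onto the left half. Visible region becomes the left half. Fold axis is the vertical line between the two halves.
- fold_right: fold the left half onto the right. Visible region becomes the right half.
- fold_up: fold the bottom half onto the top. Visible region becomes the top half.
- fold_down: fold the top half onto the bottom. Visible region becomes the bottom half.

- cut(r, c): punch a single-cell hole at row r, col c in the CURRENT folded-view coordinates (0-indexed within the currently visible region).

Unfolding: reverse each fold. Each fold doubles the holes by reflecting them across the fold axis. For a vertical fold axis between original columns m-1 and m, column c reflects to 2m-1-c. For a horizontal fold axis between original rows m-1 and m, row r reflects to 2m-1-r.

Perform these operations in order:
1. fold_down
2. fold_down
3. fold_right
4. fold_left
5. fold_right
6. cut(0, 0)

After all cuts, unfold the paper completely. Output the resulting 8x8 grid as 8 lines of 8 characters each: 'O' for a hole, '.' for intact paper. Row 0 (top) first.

Op 1 fold_down: fold axis h@4; visible region now rows[4,8) x cols[0,8) = 4x8
Op 2 fold_down: fold axis h@6; visible region now rows[6,8) x cols[0,8) = 2x8
Op 3 fold_right: fold axis v@4; visible region now rows[6,8) x cols[4,8) = 2x4
Op 4 fold_left: fold axis v@6; visible region now rows[6,8) x cols[4,6) = 2x2
Op 5 fold_right: fold axis v@5; visible region now rows[6,8) x cols[5,6) = 2x1
Op 6 cut(0, 0): punch at orig (6,5); cuts so far [(6, 5)]; region rows[6,8) x cols[5,6) = 2x1
Unfold 1 (reflect across v@5): 2 holes -> [(6, 4), (6, 5)]
Unfold 2 (reflect across v@6): 4 holes -> [(6, 4), (6, 5), (6, 6), (6, 7)]
Unfold 3 (reflect across v@4): 8 holes -> [(6, 0), (6, 1), (6, 2), (6, 3), (6, 4), (6, 5), (6, 6), (6, 7)]
Unfold 4 (reflect across h@6): 16 holes -> [(5, 0), (5, 1), (5, 2), (5, 3), (5, 4), (5, 5), (5, 6), (5, 7), (6, 0), (6, 1), (6, 2), (6, 3), (6, 4), (6, 5), (6, 6), (6, 7)]
Unfold 5 (reflect across h@4): 32 holes -> [(1, 0), (1, 1), (1, 2), (1, 3), (1, 4), (1, 5), (1, 6), (1, 7), (2, 0), (2, 1), (2, 2), (2, 3), (2, 4), (2, 5), (2, 6), (2, 7), (5, 0), (5, 1), (5, 2), (5, 3), (5, 4), (5, 5), (5, 6), (5, 7), (6, 0), (6, 1), (6, 2), (6, 3), (6, 4), (6, 5), (6, 6), (6, 7)]

Answer: ........
OOOOOOOO
OOOOOOOO
........
........
OOOOOOOO
OOOOOOOO
........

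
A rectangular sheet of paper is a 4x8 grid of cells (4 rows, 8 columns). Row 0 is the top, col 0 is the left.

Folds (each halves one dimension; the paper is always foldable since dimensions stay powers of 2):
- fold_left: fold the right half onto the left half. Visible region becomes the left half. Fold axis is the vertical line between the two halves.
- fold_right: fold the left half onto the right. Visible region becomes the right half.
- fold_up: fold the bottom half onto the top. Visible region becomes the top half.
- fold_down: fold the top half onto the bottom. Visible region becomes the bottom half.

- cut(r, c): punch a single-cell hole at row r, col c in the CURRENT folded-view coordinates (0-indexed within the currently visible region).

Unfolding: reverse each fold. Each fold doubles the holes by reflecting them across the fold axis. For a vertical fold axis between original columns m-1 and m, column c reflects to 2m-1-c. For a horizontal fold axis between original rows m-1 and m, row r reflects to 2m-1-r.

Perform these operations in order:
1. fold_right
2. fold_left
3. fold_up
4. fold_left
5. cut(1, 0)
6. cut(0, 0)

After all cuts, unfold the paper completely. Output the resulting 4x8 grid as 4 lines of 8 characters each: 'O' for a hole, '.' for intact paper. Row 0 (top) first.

Answer: OOOOOOOO
OOOOOOOO
OOOOOOOO
OOOOOOOO

Derivation:
Op 1 fold_right: fold axis v@4; visible region now rows[0,4) x cols[4,8) = 4x4
Op 2 fold_left: fold axis v@6; visible region now rows[0,4) x cols[4,6) = 4x2
Op 3 fold_up: fold axis h@2; visible region now rows[0,2) x cols[4,6) = 2x2
Op 4 fold_left: fold axis v@5; visible region now rows[0,2) x cols[4,5) = 2x1
Op 5 cut(1, 0): punch at orig (1,4); cuts so far [(1, 4)]; region rows[0,2) x cols[4,5) = 2x1
Op 6 cut(0, 0): punch at orig (0,4); cuts so far [(0, 4), (1, 4)]; region rows[0,2) x cols[4,5) = 2x1
Unfold 1 (reflect across v@5): 4 holes -> [(0, 4), (0, 5), (1, 4), (1, 5)]
Unfold 2 (reflect across h@2): 8 holes -> [(0, 4), (0, 5), (1, 4), (1, 5), (2, 4), (2, 5), (3, 4), (3, 5)]
Unfold 3 (reflect across v@6): 16 holes -> [(0, 4), (0, 5), (0, 6), (0, 7), (1, 4), (1, 5), (1, 6), (1, 7), (2, 4), (2, 5), (2, 6), (2, 7), (3, 4), (3, 5), (3, 6), (3, 7)]
Unfold 4 (reflect across v@4): 32 holes -> [(0, 0), (0, 1), (0, 2), (0, 3), (0, 4), (0, 5), (0, 6), (0, 7), (1, 0), (1, 1), (1, 2), (1, 3), (1, 4), (1, 5), (1, 6), (1, 7), (2, 0), (2, 1), (2, 2), (2, 3), (2, 4), (2, 5), (2, 6), (2, 7), (3, 0), (3, 1), (3, 2), (3, 3), (3, 4), (3, 5), (3, 6), (3, 7)]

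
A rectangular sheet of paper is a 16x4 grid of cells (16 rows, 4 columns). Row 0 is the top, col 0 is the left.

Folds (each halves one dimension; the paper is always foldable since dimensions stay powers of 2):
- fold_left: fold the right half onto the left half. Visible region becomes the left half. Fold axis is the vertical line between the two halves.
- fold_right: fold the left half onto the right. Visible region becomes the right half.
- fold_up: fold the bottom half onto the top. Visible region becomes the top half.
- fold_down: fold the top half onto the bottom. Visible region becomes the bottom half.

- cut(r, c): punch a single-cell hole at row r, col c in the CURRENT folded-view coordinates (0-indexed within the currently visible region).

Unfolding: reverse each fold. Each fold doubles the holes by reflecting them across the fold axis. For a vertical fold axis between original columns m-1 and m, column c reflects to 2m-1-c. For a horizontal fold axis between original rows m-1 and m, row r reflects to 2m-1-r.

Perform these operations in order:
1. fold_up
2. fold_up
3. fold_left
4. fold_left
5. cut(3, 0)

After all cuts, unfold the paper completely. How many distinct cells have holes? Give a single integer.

Answer: 16

Derivation:
Op 1 fold_up: fold axis h@8; visible region now rows[0,8) x cols[0,4) = 8x4
Op 2 fold_up: fold axis h@4; visible region now rows[0,4) x cols[0,4) = 4x4
Op 3 fold_left: fold axis v@2; visible region now rows[0,4) x cols[0,2) = 4x2
Op 4 fold_left: fold axis v@1; visible region now rows[0,4) x cols[0,1) = 4x1
Op 5 cut(3, 0): punch at orig (3,0); cuts so far [(3, 0)]; region rows[0,4) x cols[0,1) = 4x1
Unfold 1 (reflect across v@1): 2 holes -> [(3, 0), (3, 1)]
Unfold 2 (reflect across v@2): 4 holes -> [(3, 0), (3, 1), (3, 2), (3, 3)]
Unfold 3 (reflect across h@4): 8 holes -> [(3, 0), (3, 1), (3, 2), (3, 3), (4, 0), (4, 1), (4, 2), (4, 3)]
Unfold 4 (reflect across h@8): 16 holes -> [(3, 0), (3, 1), (3, 2), (3, 3), (4, 0), (4, 1), (4, 2), (4, 3), (11, 0), (11, 1), (11, 2), (11, 3), (12, 0), (12, 1), (12, 2), (12, 3)]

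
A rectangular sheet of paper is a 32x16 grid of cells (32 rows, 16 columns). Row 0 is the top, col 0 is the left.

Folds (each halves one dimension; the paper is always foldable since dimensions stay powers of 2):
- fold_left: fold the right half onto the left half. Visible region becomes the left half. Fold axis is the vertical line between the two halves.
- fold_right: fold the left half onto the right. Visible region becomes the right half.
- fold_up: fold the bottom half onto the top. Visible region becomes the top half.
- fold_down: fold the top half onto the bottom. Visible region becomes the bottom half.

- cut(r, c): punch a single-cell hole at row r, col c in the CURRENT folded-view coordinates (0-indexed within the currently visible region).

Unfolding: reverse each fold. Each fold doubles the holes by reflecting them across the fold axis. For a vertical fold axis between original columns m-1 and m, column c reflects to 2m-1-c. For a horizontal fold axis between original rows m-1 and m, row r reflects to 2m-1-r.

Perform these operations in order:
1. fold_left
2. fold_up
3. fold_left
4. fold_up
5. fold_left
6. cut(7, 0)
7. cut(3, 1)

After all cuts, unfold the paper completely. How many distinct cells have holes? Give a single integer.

Op 1 fold_left: fold axis v@8; visible region now rows[0,32) x cols[0,8) = 32x8
Op 2 fold_up: fold axis h@16; visible region now rows[0,16) x cols[0,8) = 16x8
Op 3 fold_left: fold axis v@4; visible region now rows[0,16) x cols[0,4) = 16x4
Op 4 fold_up: fold axis h@8; visible region now rows[0,8) x cols[0,4) = 8x4
Op 5 fold_left: fold axis v@2; visible region now rows[0,8) x cols[0,2) = 8x2
Op 6 cut(7, 0): punch at orig (7,0); cuts so far [(7, 0)]; region rows[0,8) x cols[0,2) = 8x2
Op 7 cut(3, 1): punch at orig (3,1); cuts so far [(3, 1), (7, 0)]; region rows[0,8) x cols[0,2) = 8x2
Unfold 1 (reflect across v@2): 4 holes -> [(3, 1), (3, 2), (7, 0), (7, 3)]
Unfold 2 (reflect across h@8): 8 holes -> [(3, 1), (3, 2), (7, 0), (7, 3), (8, 0), (8, 3), (12, 1), (12, 2)]
Unfold 3 (reflect across v@4): 16 holes -> [(3, 1), (3, 2), (3, 5), (3, 6), (7, 0), (7, 3), (7, 4), (7, 7), (8, 0), (8, 3), (8, 4), (8, 7), (12, 1), (12, 2), (12, 5), (12, 6)]
Unfold 4 (reflect across h@16): 32 holes -> [(3, 1), (3, 2), (3, 5), (3, 6), (7, 0), (7, 3), (7, 4), (7, 7), (8, 0), (8, 3), (8, 4), (8, 7), (12, 1), (12, 2), (12, 5), (12, 6), (19, 1), (19, 2), (19, 5), (19, 6), (23, 0), (23, 3), (23, 4), (23, 7), (24, 0), (24, 3), (24, 4), (24, 7), (28, 1), (28, 2), (28, 5), (28, 6)]
Unfold 5 (reflect across v@8): 64 holes -> [(3, 1), (3, 2), (3, 5), (3, 6), (3, 9), (3, 10), (3, 13), (3, 14), (7, 0), (7, 3), (7, 4), (7, 7), (7, 8), (7, 11), (7, 12), (7, 15), (8, 0), (8, 3), (8, 4), (8, 7), (8, 8), (8, 11), (8, 12), (8, 15), (12, 1), (12, 2), (12, 5), (12, 6), (12, 9), (12, 10), (12, 13), (12, 14), (19, 1), (19, 2), (19, 5), (19, 6), (19, 9), (19, 10), (19, 13), (19, 14), (23, 0), (23, 3), (23, 4), (23, 7), (23, 8), (23, 11), (23, 12), (23, 15), (24, 0), (24, 3), (24, 4), (24, 7), (24, 8), (24, 11), (24, 12), (24, 15), (28, 1), (28, 2), (28, 5), (28, 6), (28, 9), (28, 10), (28, 13), (28, 14)]

Answer: 64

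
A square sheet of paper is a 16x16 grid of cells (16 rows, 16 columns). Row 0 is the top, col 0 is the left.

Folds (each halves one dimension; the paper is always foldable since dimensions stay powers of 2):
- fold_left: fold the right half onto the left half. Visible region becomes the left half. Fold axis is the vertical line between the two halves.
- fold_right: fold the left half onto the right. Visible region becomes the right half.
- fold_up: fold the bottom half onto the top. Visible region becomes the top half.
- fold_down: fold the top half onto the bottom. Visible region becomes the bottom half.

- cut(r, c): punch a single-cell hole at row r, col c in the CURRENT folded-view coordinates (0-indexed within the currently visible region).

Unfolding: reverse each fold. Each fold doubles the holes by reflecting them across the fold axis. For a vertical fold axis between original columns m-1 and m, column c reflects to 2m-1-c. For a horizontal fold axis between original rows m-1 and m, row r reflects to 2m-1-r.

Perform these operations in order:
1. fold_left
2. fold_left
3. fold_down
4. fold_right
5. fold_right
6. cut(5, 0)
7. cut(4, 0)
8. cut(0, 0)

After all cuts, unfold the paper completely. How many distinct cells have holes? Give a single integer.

Op 1 fold_left: fold axis v@8; visible region now rows[0,16) x cols[0,8) = 16x8
Op 2 fold_left: fold axis v@4; visible region now rows[0,16) x cols[0,4) = 16x4
Op 3 fold_down: fold axis h@8; visible region now rows[8,16) x cols[0,4) = 8x4
Op 4 fold_right: fold axis v@2; visible region now rows[8,16) x cols[2,4) = 8x2
Op 5 fold_right: fold axis v@3; visible region now rows[8,16) x cols[3,4) = 8x1
Op 6 cut(5, 0): punch at orig (13,3); cuts so far [(13, 3)]; region rows[8,16) x cols[3,4) = 8x1
Op 7 cut(4, 0): punch at orig (12,3); cuts so far [(12, 3), (13, 3)]; region rows[8,16) x cols[3,4) = 8x1
Op 8 cut(0, 0): punch at orig (8,3); cuts so far [(8, 3), (12, 3), (13, 3)]; region rows[8,16) x cols[3,4) = 8x1
Unfold 1 (reflect across v@3): 6 holes -> [(8, 2), (8, 3), (12, 2), (12, 3), (13, 2), (13, 3)]
Unfold 2 (reflect across v@2): 12 holes -> [(8, 0), (8, 1), (8, 2), (8, 3), (12, 0), (12, 1), (12, 2), (12, 3), (13, 0), (13, 1), (13, 2), (13, 3)]
Unfold 3 (reflect across h@8): 24 holes -> [(2, 0), (2, 1), (2, 2), (2, 3), (3, 0), (3, 1), (3, 2), (3, 3), (7, 0), (7, 1), (7, 2), (7, 3), (8, 0), (8, 1), (8, 2), (8, 3), (12, 0), (12, 1), (12, 2), (12, 3), (13, 0), (13, 1), (13, 2), (13, 3)]
Unfold 4 (reflect across v@4): 48 holes -> [(2, 0), (2, 1), (2, 2), (2, 3), (2, 4), (2, 5), (2, 6), (2, 7), (3, 0), (3, 1), (3, 2), (3, 3), (3, 4), (3, 5), (3, 6), (3, 7), (7, 0), (7, 1), (7, 2), (7, 3), (7, 4), (7, 5), (7, 6), (7, 7), (8, 0), (8, 1), (8, 2), (8, 3), (8, 4), (8, 5), (8, 6), (8, 7), (12, 0), (12, 1), (12, 2), (12, 3), (12, 4), (12, 5), (12, 6), (12, 7), (13, 0), (13, 1), (13, 2), (13, 3), (13, 4), (13, 5), (13, 6), (13, 7)]
Unfold 5 (reflect across v@8): 96 holes -> [(2, 0), (2, 1), (2, 2), (2, 3), (2, 4), (2, 5), (2, 6), (2, 7), (2, 8), (2, 9), (2, 10), (2, 11), (2, 12), (2, 13), (2, 14), (2, 15), (3, 0), (3, 1), (3, 2), (3, 3), (3, 4), (3, 5), (3, 6), (3, 7), (3, 8), (3, 9), (3, 10), (3, 11), (3, 12), (3, 13), (3, 14), (3, 15), (7, 0), (7, 1), (7, 2), (7, 3), (7, 4), (7, 5), (7, 6), (7, 7), (7, 8), (7, 9), (7, 10), (7, 11), (7, 12), (7, 13), (7, 14), (7, 15), (8, 0), (8, 1), (8, 2), (8, 3), (8, 4), (8, 5), (8, 6), (8, 7), (8, 8), (8, 9), (8, 10), (8, 11), (8, 12), (8, 13), (8, 14), (8, 15), (12, 0), (12, 1), (12, 2), (12, 3), (12, 4), (12, 5), (12, 6), (12, 7), (12, 8), (12, 9), (12, 10), (12, 11), (12, 12), (12, 13), (12, 14), (12, 15), (13, 0), (13, 1), (13, 2), (13, 3), (13, 4), (13, 5), (13, 6), (13, 7), (13, 8), (13, 9), (13, 10), (13, 11), (13, 12), (13, 13), (13, 14), (13, 15)]

Answer: 96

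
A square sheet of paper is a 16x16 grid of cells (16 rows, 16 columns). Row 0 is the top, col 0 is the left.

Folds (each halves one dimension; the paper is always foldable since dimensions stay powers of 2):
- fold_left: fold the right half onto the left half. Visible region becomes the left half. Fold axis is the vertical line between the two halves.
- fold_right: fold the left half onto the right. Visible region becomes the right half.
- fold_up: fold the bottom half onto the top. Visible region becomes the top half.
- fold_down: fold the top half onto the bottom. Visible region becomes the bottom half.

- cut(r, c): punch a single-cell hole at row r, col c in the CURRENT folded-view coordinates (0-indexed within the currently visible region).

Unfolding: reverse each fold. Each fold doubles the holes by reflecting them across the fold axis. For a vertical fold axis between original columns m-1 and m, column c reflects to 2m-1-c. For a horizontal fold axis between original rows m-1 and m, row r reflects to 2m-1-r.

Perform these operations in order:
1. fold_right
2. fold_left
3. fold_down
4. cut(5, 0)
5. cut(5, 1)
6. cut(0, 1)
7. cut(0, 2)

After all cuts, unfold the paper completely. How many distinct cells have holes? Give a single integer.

Op 1 fold_right: fold axis v@8; visible region now rows[0,16) x cols[8,16) = 16x8
Op 2 fold_left: fold axis v@12; visible region now rows[0,16) x cols[8,12) = 16x4
Op 3 fold_down: fold axis h@8; visible region now rows[8,16) x cols[8,12) = 8x4
Op 4 cut(5, 0): punch at orig (13,8); cuts so far [(13, 8)]; region rows[8,16) x cols[8,12) = 8x4
Op 5 cut(5, 1): punch at orig (13,9); cuts so far [(13, 8), (13, 9)]; region rows[8,16) x cols[8,12) = 8x4
Op 6 cut(0, 1): punch at orig (8,9); cuts so far [(8, 9), (13, 8), (13, 9)]; region rows[8,16) x cols[8,12) = 8x4
Op 7 cut(0, 2): punch at orig (8,10); cuts so far [(8, 9), (8, 10), (13, 8), (13, 9)]; region rows[8,16) x cols[8,12) = 8x4
Unfold 1 (reflect across h@8): 8 holes -> [(2, 8), (2, 9), (7, 9), (7, 10), (8, 9), (8, 10), (13, 8), (13, 9)]
Unfold 2 (reflect across v@12): 16 holes -> [(2, 8), (2, 9), (2, 14), (2, 15), (7, 9), (7, 10), (7, 13), (7, 14), (8, 9), (8, 10), (8, 13), (8, 14), (13, 8), (13, 9), (13, 14), (13, 15)]
Unfold 3 (reflect across v@8): 32 holes -> [(2, 0), (2, 1), (2, 6), (2, 7), (2, 8), (2, 9), (2, 14), (2, 15), (7, 1), (7, 2), (7, 5), (7, 6), (7, 9), (7, 10), (7, 13), (7, 14), (8, 1), (8, 2), (8, 5), (8, 6), (8, 9), (8, 10), (8, 13), (8, 14), (13, 0), (13, 1), (13, 6), (13, 7), (13, 8), (13, 9), (13, 14), (13, 15)]

Answer: 32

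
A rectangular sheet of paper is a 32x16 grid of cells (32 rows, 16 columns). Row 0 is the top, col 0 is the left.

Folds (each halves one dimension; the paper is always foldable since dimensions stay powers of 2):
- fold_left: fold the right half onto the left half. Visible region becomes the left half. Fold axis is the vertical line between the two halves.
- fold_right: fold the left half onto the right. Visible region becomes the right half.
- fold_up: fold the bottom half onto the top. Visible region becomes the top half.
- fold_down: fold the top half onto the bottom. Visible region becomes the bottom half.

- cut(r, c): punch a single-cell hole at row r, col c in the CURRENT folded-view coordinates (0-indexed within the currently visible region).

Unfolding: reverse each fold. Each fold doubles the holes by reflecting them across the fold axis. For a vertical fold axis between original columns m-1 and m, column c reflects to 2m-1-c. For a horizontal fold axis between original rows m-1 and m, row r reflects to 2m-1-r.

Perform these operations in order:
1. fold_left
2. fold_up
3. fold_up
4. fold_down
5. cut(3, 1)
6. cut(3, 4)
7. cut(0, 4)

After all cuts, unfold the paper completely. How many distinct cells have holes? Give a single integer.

Op 1 fold_left: fold axis v@8; visible region now rows[0,32) x cols[0,8) = 32x8
Op 2 fold_up: fold axis h@16; visible region now rows[0,16) x cols[0,8) = 16x8
Op 3 fold_up: fold axis h@8; visible region now rows[0,8) x cols[0,8) = 8x8
Op 4 fold_down: fold axis h@4; visible region now rows[4,8) x cols[0,8) = 4x8
Op 5 cut(3, 1): punch at orig (7,1); cuts so far [(7, 1)]; region rows[4,8) x cols[0,8) = 4x8
Op 6 cut(3, 4): punch at orig (7,4); cuts so far [(7, 1), (7, 4)]; region rows[4,8) x cols[0,8) = 4x8
Op 7 cut(0, 4): punch at orig (4,4); cuts so far [(4, 4), (7, 1), (7, 4)]; region rows[4,8) x cols[0,8) = 4x8
Unfold 1 (reflect across h@4): 6 holes -> [(0, 1), (0, 4), (3, 4), (4, 4), (7, 1), (7, 4)]
Unfold 2 (reflect across h@8): 12 holes -> [(0, 1), (0, 4), (3, 4), (4, 4), (7, 1), (7, 4), (8, 1), (8, 4), (11, 4), (12, 4), (15, 1), (15, 4)]
Unfold 3 (reflect across h@16): 24 holes -> [(0, 1), (0, 4), (3, 4), (4, 4), (7, 1), (7, 4), (8, 1), (8, 4), (11, 4), (12, 4), (15, 1), (15, 4), (16, 1), (16, 4), (19, 4), (20, 4), (23, 1), (23, 4), (24, 1), (24, 4), (27, 4), (28, 4), (31, 1), (31, 4)]
Unfold 4 (reflect across v@8): 48 holes -> [(0, 1), (0, 4), (0, 11), (0, 14), (3, 4), (3, 11), (4, 4), (4, 11), (7, 1), (7, 4), (7, 11), (7, 14), (8, 1), (8, 4), (8, 11), (8, 14), (11, 4), (11, 11), (12, 4), (12, 11), (15, 1), (15, 4), (15, 11), (15, 14), (16, 1), (16, 4), (16, 11), (16, 14), (19, 4), (19, 11), (20, 4), (20, 11), (23, 1), (23, 4), (23, 11), (23, 14), (24, 1), (24, 4), (24, 11), (24, 14), (27, 4), (27, 11), (28, 4), (28, 11), (31, 1), (31, 4), (31, 11), (31, 14)]

Answer: 48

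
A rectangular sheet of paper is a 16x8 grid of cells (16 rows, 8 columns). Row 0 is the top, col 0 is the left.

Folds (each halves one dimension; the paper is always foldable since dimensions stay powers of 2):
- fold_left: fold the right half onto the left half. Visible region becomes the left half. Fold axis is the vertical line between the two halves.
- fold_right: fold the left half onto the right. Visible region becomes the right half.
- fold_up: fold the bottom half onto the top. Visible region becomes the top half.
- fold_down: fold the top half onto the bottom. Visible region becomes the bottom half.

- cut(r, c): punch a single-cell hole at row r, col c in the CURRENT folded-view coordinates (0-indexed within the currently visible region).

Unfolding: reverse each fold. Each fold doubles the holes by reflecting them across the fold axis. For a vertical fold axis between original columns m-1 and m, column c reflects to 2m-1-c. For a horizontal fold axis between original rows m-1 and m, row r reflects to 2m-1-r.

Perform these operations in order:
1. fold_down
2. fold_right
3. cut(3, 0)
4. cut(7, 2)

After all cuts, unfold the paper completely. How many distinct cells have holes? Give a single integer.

Answer: 8

Derivation:
Op 1 fold_down: fold axis h@8; visible region now rows[8,16) x cols[0,8) = 8x8
Op 2 fold_right: fold axis v@4; visible region now rows[8,16) x cols[4,8) = 8x4
Op 3 cut(3, 0): punch at orig (11,4); cuts so far [(11, 4)]; region rows[8,16) x cols[4,8) = 8x4
Op 4 cut(7, 2): punch at orig (15,6); cuts so far [(11, 4), (15, 6)]; region rows[8,16) x cols[4,8) = 8x4
Unfold 1 (reflect across v@4): 4 holes -> [(11, 3), (11, 4), (15, 1), (15, 6)]
Unfold 2 (reflect across h@8): 8 holes -> [(0, 1), (0, 6), (4, 3), (4, 4), (11, 3), (11, 4), (15, 1), (15, 6)]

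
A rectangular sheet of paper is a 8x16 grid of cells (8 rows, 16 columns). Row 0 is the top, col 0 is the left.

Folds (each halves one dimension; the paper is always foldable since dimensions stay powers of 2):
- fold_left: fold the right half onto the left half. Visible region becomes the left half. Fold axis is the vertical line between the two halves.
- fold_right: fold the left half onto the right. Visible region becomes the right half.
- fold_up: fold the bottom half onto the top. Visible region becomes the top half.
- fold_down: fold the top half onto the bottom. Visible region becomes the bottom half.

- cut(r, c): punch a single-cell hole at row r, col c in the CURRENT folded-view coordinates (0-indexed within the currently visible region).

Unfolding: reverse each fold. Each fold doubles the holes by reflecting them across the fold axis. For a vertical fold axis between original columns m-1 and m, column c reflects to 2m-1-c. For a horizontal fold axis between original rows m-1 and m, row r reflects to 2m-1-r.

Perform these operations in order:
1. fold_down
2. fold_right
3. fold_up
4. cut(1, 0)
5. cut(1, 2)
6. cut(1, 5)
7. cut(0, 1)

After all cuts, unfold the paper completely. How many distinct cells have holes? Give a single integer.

Answer: 32

Derivation:
Op 1 fold_down: fold axis h@4; visible region now rows[4,8) x cols[0,16) = 4x16
Op 2 fold_right: fold axis v@8; visible region now rows[4,8) x cols[8,16) = 4x8
Op 3 fold_up: fold axis h@6; visible region now rows[4,6) x cols[8,16) = 2x8
Op 4 cut(1, 0): punch at orig (5,8); cuts so far [(5, 8)]; region rows[4,6) x cols[8,16) = 2x8
Op 5 cut(1, 2): punch at orig (5,10); cuts so far [(5, 8), (5, 10)]; region rows[4,6) x cols[8,16) = 2x8
Op 6 cut(1, 5): punch at orig (5,13); cuts so far [(5, 8), (5, 10), (5, 13)]; region rows[4,6) x cols[8,16) = 2x8
Op 7 cut(0, 1): punch at orig (4,9); cuts so far [(4, 9), (5, 8), (5, 10), (5, 13)]; region rows[4,6) x cols[8,16) = 2x8
Unfold 1 (reflect across h@6): 8 holes -> [(4, 9), (5, 8), (5, 10), (5, 13), (6, 8), (6, 10), (6, 13), (7, 9)]
Unfold 2 (reflect across v@8): 16 holes -> [(4, 6), (4, 9), (5, 2), (5, 5), (5, 7), (5, 8), (5, 10), (5, 13), (6, 2), (6, 5), (6, 7), (6, 8), (6, 10), (6, 13), (7, 6), (7, 9)]
Unfold 3 (reflect across h@4): 32 holes -> [(0, 6), (0, 9), (1, 2), (1, 5), (1, 7), (1, 8), (1, 10), (1, 13), (2, 2), (2, 5), (2, 7), (2, 8), (2, 10), (2, 13), (3, 6), (3, 9), (4, 6), (4, 9), (5, 2), (5, 5), (5, 7), (5, 8), (5, 10), (5, 13), (6, 2), (6, 5), (6, 7), (6, 8), (6, 10), (6, 13), (7, 6), (7, 9)]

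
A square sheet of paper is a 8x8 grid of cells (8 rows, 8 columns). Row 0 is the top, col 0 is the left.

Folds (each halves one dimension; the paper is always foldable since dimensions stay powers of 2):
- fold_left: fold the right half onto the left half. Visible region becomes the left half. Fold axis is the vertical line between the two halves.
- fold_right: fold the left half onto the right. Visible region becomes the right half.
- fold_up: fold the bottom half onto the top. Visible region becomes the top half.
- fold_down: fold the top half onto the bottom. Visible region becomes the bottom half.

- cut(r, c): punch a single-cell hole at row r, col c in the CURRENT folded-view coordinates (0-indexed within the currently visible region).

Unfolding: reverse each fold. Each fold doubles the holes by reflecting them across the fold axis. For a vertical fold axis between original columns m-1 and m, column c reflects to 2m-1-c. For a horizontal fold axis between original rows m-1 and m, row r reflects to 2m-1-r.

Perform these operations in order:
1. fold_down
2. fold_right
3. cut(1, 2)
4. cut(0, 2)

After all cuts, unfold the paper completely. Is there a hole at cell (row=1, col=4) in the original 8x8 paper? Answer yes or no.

Op 1 fold_down: fold axis h@4; visible region now rows[4,8) x cols[0,8) = 4x8
Op 2 fold_right: fold axis v@4; visible region now rows[4,8) x cols[4,8) = 4x4
Op 3 cut(1, 2): punch at orig (5,6); cuts so far [(5, 6)]; region rows[4,8) x cols[4,8) = 4x4
Op 4 cut(0, 2): punch at orig (4,6); cuts so far [(4, 6), (5, 6)]; region rows[4,8) x cols[4,8) = 4x4
Unfold 1 (reflect across v@4): 4 holes -> [(4, 1), (4, 6), (5, 1), (5, 6)]
Unfold 2 (reflect across h@4): 8 holes -> [(2, 1), (2, 6), (3, 1), (3, 6), (4, 1), (4, 6), (5, 1), (5, 6)]
Holes: [(2, 1), (2, 6), (3, 1), (3, 6), (4, 1), (4, 6), (5, 1), (5, 6)]

Answer: no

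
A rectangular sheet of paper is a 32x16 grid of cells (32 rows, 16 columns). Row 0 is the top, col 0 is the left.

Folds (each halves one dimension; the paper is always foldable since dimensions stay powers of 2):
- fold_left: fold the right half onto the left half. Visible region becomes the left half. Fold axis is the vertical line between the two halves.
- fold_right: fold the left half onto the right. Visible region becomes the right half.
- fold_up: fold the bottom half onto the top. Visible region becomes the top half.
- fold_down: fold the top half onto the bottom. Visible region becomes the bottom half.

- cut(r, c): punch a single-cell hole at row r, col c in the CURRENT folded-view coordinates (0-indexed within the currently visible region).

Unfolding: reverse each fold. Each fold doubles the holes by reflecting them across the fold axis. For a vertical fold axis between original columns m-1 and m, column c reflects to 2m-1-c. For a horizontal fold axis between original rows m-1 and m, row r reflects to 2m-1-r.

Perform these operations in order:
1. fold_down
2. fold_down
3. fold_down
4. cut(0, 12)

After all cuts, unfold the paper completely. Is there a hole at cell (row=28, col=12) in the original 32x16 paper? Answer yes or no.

Op 1 fold_down: fold axis h@16; visible region now rows[16,32) x cols[0,16) = 16x16
Op 2 fold_down: fold axis h@24; visible region now rows[24,32) x cols[0,16) = 8x16
Op 3 fold_down: fold axis h@28; visible region now rows[28,32) x cols[0,16) = 4x16
Op 4 cut(0, 12): punch at orig (28,12); cuts so far [(28, 12)]; region rows[28,32) x cols[0,16) = 4x16
Unfold 1 (reflect across h@28): 2 holes -> [(27, 12), (28, 12)]
Unfold 2 (reflect across h@24): 4 holes -> [(19, 12), (20, 12), (27, 12), (28, 12)]
Unfold 3 (reflect across h@16): 8 holes -> [(3, 12), (4, 12), (11, 12), (12, 12), (19, 12), (20, 12), (27, 12), (28, 12)]
Holes: [(3, 12), (4, 12), (11, 12), (12, 12), (19, 12), (20, 12), (27, 12), (28, 12)]

Answer: yes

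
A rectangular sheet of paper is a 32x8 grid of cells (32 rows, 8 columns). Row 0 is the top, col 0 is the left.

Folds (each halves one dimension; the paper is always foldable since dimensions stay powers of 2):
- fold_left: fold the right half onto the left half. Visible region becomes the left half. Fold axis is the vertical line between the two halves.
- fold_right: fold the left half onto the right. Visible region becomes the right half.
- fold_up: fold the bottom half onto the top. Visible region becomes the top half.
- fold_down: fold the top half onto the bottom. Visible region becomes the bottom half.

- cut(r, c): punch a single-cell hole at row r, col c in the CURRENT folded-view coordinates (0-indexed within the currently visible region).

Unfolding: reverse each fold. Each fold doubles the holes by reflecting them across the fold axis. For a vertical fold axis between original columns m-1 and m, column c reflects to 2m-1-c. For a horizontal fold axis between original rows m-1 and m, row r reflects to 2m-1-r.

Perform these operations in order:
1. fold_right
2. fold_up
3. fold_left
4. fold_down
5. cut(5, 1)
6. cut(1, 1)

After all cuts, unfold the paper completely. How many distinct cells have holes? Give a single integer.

Op 1 fold_right: fold axis v@4; visible region now rows[0,32) x cols[4,8) = 32x4
Op 2 fold_up: fold axis h@16; visible region now rows[0,16) x cols[4,8) = 16x4
Op 3 fold_left: fold axis v@6; visible region now rows[0,16) x cols[4,6) = 16x2
Op 4 fold_down: fold axis h@8; visible region now rows[8,16) x cols[4,6) = 8x2
Op 5 cut(5, 1): punch at orig (13,5); cuts so far [(13, 5)]; region rows[8,16) x cols[4,6) = 8x2
Op 6 cut(1, 1): punch at orig (9,5); cuts so far [(9, 5), (13, 5)]; region rows[8,16) x cols[4,6) = 8x2
Unfold 1 (reflect across h@8): 4 holes -> [(2, 5), (6, 5), (9, 5), (13, 5)]
Unfold 2 (reflect across v@6): 8 holes -> [(2, 5), (2, 6), (6, 5), (6, 6), (9, 5), (9, 6), (13, 5), (13, 6)]
Unfold 3 (reflect across h@16): 16 holes -> [(2, 5), (2, 6), (6, 5), (6, 6), (9, 5), (9, 6), (13, 5), (13, 6), (18, 5), (18, 6), (22, 5), (22, 6), (25, 5), (25, 6), (29, 5), (29, 6)]
Unfold 4 (reflect across v@4): 32 holes -> [(2, 1), (2, 2), (2, 5), (2, 6), (6, 1), (6, 2), (6, 5), (6, 6), (9, 1), (9, 2), (9, 5), (9, 6), (13, 1), (13, 2), (13, 5), (13, 6), (18, 1), (18, 2), (18, 5), (18, 6), (22, 1), (22, 2), (22, 5), (22, 6), (25, 1), (25, 2), (25, 5), (25, 6), (29, 1), (29, 2), (29, 5), (29, 6)]

Answer: 32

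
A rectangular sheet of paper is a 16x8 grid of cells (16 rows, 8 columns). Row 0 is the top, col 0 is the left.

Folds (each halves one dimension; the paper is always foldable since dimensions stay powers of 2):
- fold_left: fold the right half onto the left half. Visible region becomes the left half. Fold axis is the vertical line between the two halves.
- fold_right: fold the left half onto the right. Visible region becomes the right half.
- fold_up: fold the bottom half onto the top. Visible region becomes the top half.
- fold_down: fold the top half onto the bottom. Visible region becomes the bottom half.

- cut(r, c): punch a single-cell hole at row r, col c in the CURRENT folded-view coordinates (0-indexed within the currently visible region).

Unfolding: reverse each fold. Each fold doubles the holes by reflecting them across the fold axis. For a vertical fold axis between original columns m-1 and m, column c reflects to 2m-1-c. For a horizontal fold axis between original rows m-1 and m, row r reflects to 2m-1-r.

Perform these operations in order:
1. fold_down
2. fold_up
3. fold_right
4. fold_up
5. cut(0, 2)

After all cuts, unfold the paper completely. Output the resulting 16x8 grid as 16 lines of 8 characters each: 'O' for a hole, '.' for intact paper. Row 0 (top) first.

Answer: .O....O.
........
........
.O....O.
.O....O.
........
........
.O....O.
.O....O.
........
........
.O....O.
.O....O.
........
........
.O....O.

Derivation:
Op 1 fold_down: fold axis h@8; visible region now rows[8,16) x cols[0,8) = 8x8
Op 2 fold_up: fold axis h@12; visible region now rows[8,12) x cols[0,8) = 4x8
Op 3 fold_right: fold axis v@4; visible region now rows[8,12) x cols[4,8) = 4x4
Op 4 fold_up: fold axis h@10; visible region now rows[8,10) x cols[4,8) = 2x4
Op 5 cut(0, 2): punch at orig (8,6); cuts so far [(8, 6)]; region rows[8,10) x cols[4,8) = 2x4
Unfold 1 (reflect across h@10): 2 holes -> [(8, 6), (11, 6)]
Unfold 2 (reflect across v@4): 4 holes -> [(8, 1), (8, 6), (11, 1), (11, 6)]
Unfold 3 (reflect across h@12): 8 holes -> [(8, 1), (8, 6), (11, 1), (11, 6), (12, 1), (12, 6), (15, 1), (15, 6)]
Unfold 4 (reflect across h@8): 16 holes -> [(0, 1), (0, 6), (3, 1), (3, 6), (4, 1), (4, 6), (7, 1), (7, 6), (8, 1), (8, 6), (11, 1), (11, 6), (12, 1), (12, 6), (15, 1), (15, 6)]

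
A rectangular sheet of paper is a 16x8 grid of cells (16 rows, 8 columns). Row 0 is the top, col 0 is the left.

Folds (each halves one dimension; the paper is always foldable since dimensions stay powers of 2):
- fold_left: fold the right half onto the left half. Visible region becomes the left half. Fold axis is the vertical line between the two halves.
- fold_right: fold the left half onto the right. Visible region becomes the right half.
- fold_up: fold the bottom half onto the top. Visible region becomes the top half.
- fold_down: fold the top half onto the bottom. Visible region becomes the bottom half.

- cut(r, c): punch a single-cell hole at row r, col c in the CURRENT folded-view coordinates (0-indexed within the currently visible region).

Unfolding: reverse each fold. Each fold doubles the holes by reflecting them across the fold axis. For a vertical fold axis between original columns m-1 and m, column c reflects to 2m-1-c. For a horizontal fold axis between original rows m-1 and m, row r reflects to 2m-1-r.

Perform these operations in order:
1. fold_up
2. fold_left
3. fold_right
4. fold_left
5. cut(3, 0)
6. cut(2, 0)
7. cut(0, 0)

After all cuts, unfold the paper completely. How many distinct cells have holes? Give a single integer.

Op 1 fold_up: fold axis h@8; visible region now rows[0,8) x cols[0,8) = 8x8
Op 2 fold_left: fold axis v@4; visible region now rows[0,8) x cols[0,4) = 8x4
Op 3 fold_right: fold axis v@2; visible region now rows[0,8) x cols[2,4) = 8x2
Op 4 fold_left: fold axis v@3; visible region now rows[0,8) x cols[2,3) = 8x1
Op 5 cut(3, 0): punch at orig (3,2); cuts so far [(3, 2)]; region rows[0,8) x cols[2,3) = 8x1
Op 6 cut(2, 0): punch at orig (2,2); cuts so far [(2, 2), (3, 2)]; region rows[0,8) x cols[2,3) = 8x1
Op 7 cut(0, 0): punch at orig (0,2); cuts so far [(0, 2), (2, 2), (3, 2)]; region rows[0,8) x cols[2,3) = 8x1
Unfold 1 (reflect across v@3): 6 holes -> [(0, 2), (0, 3), (2, 2), (2, 3), (3, 2), (3, 3)]
Unfold 2 (reflect across v@2): 12 holes -> [(0, 0), (0, 1), (0, 2), (0, 3), (2, 0), (2, 1), (2, 2), (2, 3), (3, 0), (3, 1), (3, 2), (3, 3)]
Unfold 3 (reflect across v@4): 24 holes -> [(0, 0), (0, 1), (0, 2), (0, 3), (0, 4), (0, 5), (0, 6), (0, 7), (2, 0), (2, 1), (2, 2), (2, 3), (2, 4), (2, 5), (2, 6), (2, 7), (3, 0), (3, 1), (3, 2), (3, 3), (3, 4), (3, 5), (3, 6), (3, 7)]
Unfold 4 (reflect across h@8): 48 holes -> [(0, 0), (0, 1), (0, 2), (0, 3), (0, 4), (0, 5), (0, 6), (0, 7), (2, 0), (2, 1), (2, 2), (2, 3), (2, 4), (2, 5), (2, 6), (2, 7), (3, 0), (3, 1), (3, 2), (3, 3), (3, 4), (3, 5), (3, 6), (3, 7), (12, 0), (12, 1), (12, 2), (12, 3), (12, 4), (12, 5), (12, 6), (12, 7), (13, 0), (13, 1), (13, 2), (13, 3), (13, 4), (13, 5), (13, 6), (13, 7), (15, 0), (15, 1), (15, 2), (15, 3), (15, 4), (15, 5), (15, 6), (15, 7)]

Answer: 48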